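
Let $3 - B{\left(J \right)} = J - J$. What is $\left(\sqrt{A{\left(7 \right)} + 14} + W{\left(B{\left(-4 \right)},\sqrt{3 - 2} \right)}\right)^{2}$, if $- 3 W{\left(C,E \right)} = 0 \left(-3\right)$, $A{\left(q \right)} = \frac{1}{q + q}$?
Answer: $\frac{197}{14} \approx 14.071$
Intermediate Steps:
$A{\left(q \right)} = \frac{1}{2 q}$
$B{\left(J \right)} = 3$ ($B{\left(J \right)} = 3 - \left(J - J\right) = 3 - 0 = 3 + 0 = 3$)
$W{\left(C,E \right)} = 0$ ($W{\left(C,E \right)} = - \frac{0 \left(-3\right)}{3} = \left(- \frac{1}{3}\right) 0 = 0$)
$\left(\sqrt{A{\left(7 \right)} + 14} + W{\left(B{\left(-4 \right)},\sqrt{3 - 2} \right)}\right)^{2} = \left(\sqrt{\frac{1}{2 \cdot 7} + 14} + 0\right)^{2} = \left(\sqrt{\frac{1}{2} \cdot \frac{1}{7} + 14} + 0\right)^{2} = \left(\sqrt{\frac{1}{14} + 14} + 0\right)^{2} = \left(\sqrt{\frac{197}{14}} + 0\right)^{2} = \left(\frac{\sqrt{2758}}{14} + 0\right)^{2} = \left(\frac{\sqrt{2758}}{14}\right)^{2} = \frac{197}{14}$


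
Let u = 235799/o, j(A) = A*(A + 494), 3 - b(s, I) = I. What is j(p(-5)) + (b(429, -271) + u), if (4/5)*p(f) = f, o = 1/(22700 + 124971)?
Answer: 557130741673/16 ≈ 3.4821e+10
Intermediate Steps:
o = 1/147671 ≈ 6.7718e-6
b(s, I) = 3 - I
p(f) = 5*f/4
j(A) = A*(494 + A)
u = 34820674129 (u = 235799/(1/147671) = 235799*147671 = 34820674129)
j(p(-5)) + (b(429, -271) + u) = ((5/4)*(-5))*(494 + (5/4)*(-5)) + ((3 - 1*(-271)) + 34820674129) = -25*(494 - 25/4)/4 + ((3 + 271) + 34820674129) = -25/4*1951/4 + (274 + 34820674129) = -48775/16 + 34820674403 = 557130741673/16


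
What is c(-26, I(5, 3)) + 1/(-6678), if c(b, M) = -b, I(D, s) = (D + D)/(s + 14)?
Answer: 173627/6678 ≈ 26.000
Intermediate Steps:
I(D, s) = 2*D/(14 + s) (I(D, s) = (2*D)/(14 + s) = 2*D/(14 + s))
c(-26, I(5, 3)) + 1/(-6678) = -1*(-26) + 1/(-6678) = 26 - 1/6678 = 173627/6678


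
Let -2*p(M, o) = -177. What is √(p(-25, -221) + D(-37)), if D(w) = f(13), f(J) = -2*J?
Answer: 5*√10/2 ≈ 7.9057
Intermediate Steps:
p(M, o) = 177/2 (p(M, o) = -½*(-177) = 177/2)
D(w) = -26 (D(w) = -2*13 = -26)
√(p(-25, -221) + D(-37)) = √(177/2 - 26) = √(125/2) = 5*√10/2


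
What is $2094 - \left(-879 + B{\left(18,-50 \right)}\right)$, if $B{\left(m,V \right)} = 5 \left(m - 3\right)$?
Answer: $2898$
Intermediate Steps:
$B{\left(m,V \right)} = -15 + 5 m$ ($B{\left(m,V \right)} = 5 \left(-3 + m\right) = -15 + 5 m$)
$2094 - \left(-879 + B{\left(18,-50 \right)}\right) = 2094 - \left(-879 + \left(-15 + 5 \cdot 18\right)\right) = 2094 - \left(-879 + \left(-15 + 90\right)\right) = 2094 - \left(-879 + 75\right) = 2094 - -804 = 2094 + 804 = 2898$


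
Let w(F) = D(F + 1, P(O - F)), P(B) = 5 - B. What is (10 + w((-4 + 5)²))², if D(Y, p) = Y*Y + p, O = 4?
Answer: 256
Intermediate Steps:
D(Y, p) = p + Y² (D(Y, p) = Y² + p = p + Y²)
w(F) = 1 + F + (1 + F)² (w(F) = (5 - (4 - F)) + (F + 1)² = (5 + (-4 + F)) + (1 + F)² = (1 + F) + (1 + F)² = 1 + F + (1 + F)²)
(10 + w((-4 + 5)²))² = (10 + (1 + (-4 + 5)² + (1 + (-4 + 5)²)²))² = (10 + (1 + 1² + (1 + 1²)²))² = (10 + (1 + 1 + (1 + 1)²))² = (10 + (1 + 1 + 2²))² = (10 + (1 + 1 + 4))² = (10 + 6)² = 16² = 256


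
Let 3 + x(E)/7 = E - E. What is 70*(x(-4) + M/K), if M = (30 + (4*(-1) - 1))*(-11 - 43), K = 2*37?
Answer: -101640/37 ≈ -2747.0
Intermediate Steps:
x(E) = -21 (x(E) = -21 + 7*(E - E) = -21 + 7*0 = -21 + 0 = -21)
K = 74
M = -1350 (M = (30 + (-4 - 1))*(-54) = (30 - 5)*(-54) = 25*(-54) = -1350)
70*(x(-4) + M/K) = 70*(-21 - 1350/74) = 70*(-21 - 1350*1/74) = 70*(-21 - 675/37) = 70*(-1452/37) = -101640/37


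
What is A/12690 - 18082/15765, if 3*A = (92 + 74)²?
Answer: -1693076/4001157 ≈ -0.42315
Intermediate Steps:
A = 27556/3 (A = (92 + 74)²/3 = (⅓)*166² = (⅓)*27556 = 27556/3 ≈ 9185.3)
A/12690 - 18082/15765 = (27556/3)/12690 - 18082/15765 = (27556/3)*(1/12690) - 18082*1/15765 = 13778/19035 - 18082/15765 = -1693076/4001157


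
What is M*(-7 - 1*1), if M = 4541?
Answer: -36328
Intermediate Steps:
M*(-7 - 1*1) = 4541*(-7 - 1*1) = 4541*(-7 - 1) = 4541*(-8) = -36328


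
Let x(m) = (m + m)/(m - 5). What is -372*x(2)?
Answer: 496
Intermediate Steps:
x(m) = 2*m/(-5 + m) (x(m) = (2*m)/(-5 + m) = 2*m/(-5 + m))
-372*x(2) = -744*2/(-5 + 2) = -744*2/(-3) = -744*2*(-1)/3 = -372*(-4/3) = 496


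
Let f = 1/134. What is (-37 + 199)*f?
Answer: 81/67 ≈ 1.2090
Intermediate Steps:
f = 1/134 ≈ 0.0074627
(-37 + 199)*f = (-37 + 199)*(1/134) = 162*(1/134) = 81/67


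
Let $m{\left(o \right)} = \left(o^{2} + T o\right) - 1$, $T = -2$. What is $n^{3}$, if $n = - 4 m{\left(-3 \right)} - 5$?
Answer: $-226981$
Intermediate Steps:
$m{\left(o \right)} = -1 + o^{2} - 2 o$ ($m{\left(o \right)} = \left(o^{2} - 2 o\right) - 1 = -1 + o^{2} - 2 o$)
$n = -61$ ($n = - 4 \left(-1 + \left(-3\right)^{2} - -6\right) - 5 = - 4 \left(-1 + 9 + 6\right) - 5 = \left(-4\right) 14 - 5 = -56 - 5 = -61$)
$n^{3} = \left(-61\right)^{3} = -226981$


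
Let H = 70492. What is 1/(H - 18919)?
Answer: 1/51573 ≈ 1.9390e-5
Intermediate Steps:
1/(H - 18919) = 1/(70492 - 18919) = 1/51573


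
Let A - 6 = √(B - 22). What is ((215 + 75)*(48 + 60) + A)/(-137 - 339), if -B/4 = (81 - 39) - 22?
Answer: -15663/238 - I*√102/476 ≈ -65.811 - 0.021217*I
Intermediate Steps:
B = -80 (B = -4*((81 - 39) - 22) = -4*(42 - 22) = -4*20 = -80)
A = 6 + I*√102 (A = 6 + √(-80 - 22) = 6 + √(-102) = 6 + I*√102 ≈ 6.0 + 10.1*I)
((215 + 75)*(48 + 60) + A)/(-137 - 339) = ((215 + 75)*(48 + 60) + (6 + I*√102))/(-137 - 339) = (290*108 + (6 + I*√102))/(-476) = (31320 + (6 + I*√102))*(-1/476) = (31326 + I*√102)*(-1/476) = -15663/238 - I*√102/476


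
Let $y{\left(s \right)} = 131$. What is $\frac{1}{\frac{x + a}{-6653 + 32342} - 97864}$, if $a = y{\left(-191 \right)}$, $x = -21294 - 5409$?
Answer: $- \frac{25689}{2514054868} \approx -1.0218 \cdot 10^{-5}$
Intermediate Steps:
$x = -26703$
$a = 131$
$\frac{1}{\frac{x + a}{-6653 + 32342} - 97864} = \frac{1}{\frac{-26703 + 131}{-6653 + 32342} - 97864} = \frac{1}{- \frac{26572}{25689} - 97864} = \frac{1}{- \frac{2514054868}{25689}} = - \frac{25689}{2514054868}$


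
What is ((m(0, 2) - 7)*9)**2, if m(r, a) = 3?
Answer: 1296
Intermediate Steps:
((m(0, 2) - 7)*9)**2 = ((3 - 7)*9)**2 = (-4*9)**2 = (-36)**2 = 1296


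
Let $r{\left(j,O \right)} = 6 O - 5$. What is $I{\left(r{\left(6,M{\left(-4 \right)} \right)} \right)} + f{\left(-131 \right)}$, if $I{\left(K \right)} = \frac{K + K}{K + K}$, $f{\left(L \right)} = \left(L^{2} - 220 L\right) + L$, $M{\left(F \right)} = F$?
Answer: $45851$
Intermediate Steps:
$f{\left(L \right)} = L^{2} - 219 L$
$r{\left(j,O \right)} = -5 + 6 O$
$I{\left(K \right)} = 1$ ($I{\left(K \right)} = \frac{2 K}{2 K} = 2 K \frac{1}{2 K} = 1$)
$I{\left(r{\left(6,M{\left(-4 \right)} \right)} \right)} + f{\left(-131 \right)} = 1 - 131 \left(-219 - 131\right) = 1 - -45850 = 1 + 45850 = 45851$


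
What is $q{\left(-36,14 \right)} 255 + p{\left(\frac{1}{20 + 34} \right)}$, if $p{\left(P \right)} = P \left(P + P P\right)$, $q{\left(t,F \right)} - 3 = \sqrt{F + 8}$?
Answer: $\frac{120460015}{157464} + 255 \sqrt{22} \approx 1961.1$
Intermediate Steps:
$q{\left(t,F \right)} = 3 + \sqrt{8 + F}$ ($q{\left(t,F \right)} = 3 + \sqrt{F + 8} = 3 + \sqrt{8 + F}$)
$p{\left(P \right)} = P \left(P + P^{2}\right)$
$q{\left(-36,14 \right)} 255 + p{\left(\frac{1}{20 + 34} \right)} = \left(3 + \sqrt{8 + 14}\right) 255 + \left(\frac{1}{20 + 34}\right)^{2} \left(1 + \frac{1}{20 + 34}\right) = \left(3 + \sqrt{22}\right) 255 + \left(\frac{1}{54}\right)^{2} \left(1 + \frac{1}{54}\right) = \left(765 + 255 \sqrt{22}\right) + \frac{1 + \frac{1}{54}}{2916} = \left(765 + 255 \sqrt{22}\right) + \frac{1}{2916} \cdot \frac{55}{54} = \left(765 + 255 \sqrt{22}\right) + \frac{55}{157464} = \frac{120460015}{157464} + 255 \sqrt{22}$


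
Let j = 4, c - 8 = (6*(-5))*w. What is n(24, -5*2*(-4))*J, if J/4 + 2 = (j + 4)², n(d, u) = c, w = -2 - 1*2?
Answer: 31744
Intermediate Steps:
w = -4 (w = -2 - 2 = -4)
c = 128 (c = 8 + (6*(-5))*(-4) = 8 - 30*(-4) = 8 + 120 = 128)
n(d, u) = 128
J = 248 (J = -8 + 4*(4 + 4)² = -8 + 4*8² = -8 + 4*64 = -8 + 256 = 248)
n(24, -5*2*(-4))*J = 128*248 = 31744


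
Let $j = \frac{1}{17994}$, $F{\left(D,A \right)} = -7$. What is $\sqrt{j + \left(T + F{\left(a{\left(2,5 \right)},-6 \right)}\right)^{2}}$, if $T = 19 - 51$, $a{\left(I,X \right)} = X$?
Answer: $\frac{5 \sqrt{19699021470}}{17994} \approx 39.0$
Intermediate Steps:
$T = -32$
$j = \frac{1}{17994} \approx 5.5574 \cdot 10^{-5}$
$\sqrt{j + \left(T + F{\left(a{\left(2,5 \right)},-6 \right)}\right)^{2}} = \sqrt{\frac{1}{17994} + \left(-32 - 7\right)^{2}} = \sqrt{\frac{1}{17994} + \left(-39\right)^{2}} = \sqrt{\frac{1}{17994} + 1521} = \sqrt{\frac{27368875}{17994}} = \frac{5 \sqrt{19699021470}}{17994}$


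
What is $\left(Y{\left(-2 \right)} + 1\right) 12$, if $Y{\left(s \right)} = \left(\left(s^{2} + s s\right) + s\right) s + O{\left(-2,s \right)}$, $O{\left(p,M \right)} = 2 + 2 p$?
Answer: $-156$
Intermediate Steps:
$Y{\left(s \right)} = -2 + s \left(s + 2 s^{2}\right)$ ($Y{\left(s \right)} = \left(\left(s^{2} + s s\right) + s\right) s + \left(2 + 2 \left(-2\right)\right) = \left(\left(s^{2} + s^{2}\right) + s\right) s + \left(2 - 4\right) = \left(2 s^{2} + s\right) s - 2 = \left(s + 2 s^{2}\right) s - 2 = s \left(s + 2 s^{2}\right) - 2 = -2 + s \left(s + 2 s^{2}\right)$)
$\left(Y{\left(-2 \right)} + 1\right) 12 = \left(\left(-2 + \left(-2\right)^{2} + 2 \left(-2\right)^{3}\right) + 1\right) 12 = \left(\left(-2 + 4 + 2 \left(-8\right)\right) + 1\right) 12 = \left(\left(-2 + 4 - 16\right) + 1\right) 12 = \left(-14 + 1\right) 12 = \left(-13\right) 12 = -156$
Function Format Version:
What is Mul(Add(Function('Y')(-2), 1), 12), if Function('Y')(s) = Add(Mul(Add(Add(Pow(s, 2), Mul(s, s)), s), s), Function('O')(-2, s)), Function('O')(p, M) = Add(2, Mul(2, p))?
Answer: -156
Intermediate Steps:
Function('Y')(s) = Add(-2, Mul(s, Add(s, Mul(2, Pow(s, 2))))) (Function('Y')(s) = Add(Mul(Add(Add(Pow(s, 2), Mul(s, s)), s), s), Add(2, Mul(2, -2))) = Add(Mul(Add(Add(Pow(s, 2), Pow(s, 2)), s), s), Add(2, -4)) = Add(Mul(Add(Mul(2, Pow(s, 2)), s), s), -2) = Add(Mul(Add(s, Mul(2, Pow(s, 2))), s), -2) = Add(Mul(s, Add(s, Mul(2, Pow(s, 2)))), -2) = Add(-2, Mul(s, Add(s, Mul(2, Pow(s, 2))))))
Mul(Add(Function('Y')(-2), 1), 12) = Mul(Add(Add(-2, Pow(-2, 2), Mul(2, Pow(-2, 3))), 1), 12) = Mul(Add(Add(-2, 4, Mul(2, -8)), 1), 12) = Mul(Add(Add(-2, 4, -16), 1), 12) = Mul(Add(-14, 1), 12) = Mul(-13, 12) = -156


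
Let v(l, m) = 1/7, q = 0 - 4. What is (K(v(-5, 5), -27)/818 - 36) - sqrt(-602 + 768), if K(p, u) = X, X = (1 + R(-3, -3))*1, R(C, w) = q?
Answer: -29451/818 - sqrt(166) ≈ -48.888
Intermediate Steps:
q = -4
R(C, w) = -4
v(l, m) = 1/7
X = -3 (X = (1 - 4)*1 = -3*1 = -3)
K(p, u) = -3
(K(v(-5, 5), -27)/818 - 36) - sqrt(-602 + 768) = (-3/818 - 36) - sqrt(-602 + 768) = (-3*1/818 - 36) - sqrt(166) = (-3/818 - 36) - sqrt(166) = -29451/818 - sqrt(166)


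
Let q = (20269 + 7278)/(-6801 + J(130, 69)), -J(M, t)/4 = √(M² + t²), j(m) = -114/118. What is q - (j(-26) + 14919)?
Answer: -40416764233773/2708514475 + 110188*√21661/45907025 ≈ -14922.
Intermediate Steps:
j(m) = -57/59 (j(m) = -114*1/118 = -57/59)
J(M, t) = -4*√(M² + t²)
q = 27547/(-6801 - 4*√21661) (q = (20269 + 7278)/(-6801 - 4*√(130² + 69²)) = 27547/(-6801 - 4*√(16900 + 4761)) = 27547/(-6801 - 4*√21661) ≈ -3.7278)
q - (j(-26) + 14919) = (-187347147/45907025 + 110188*√21661/45907025) - (-57/59 + 14919) = (-187347147/45907025 + 110188*√21661/45907025) - 1*880164/59 = (-187347147/45907025 + 110188*√21661/45907025) - 880164/59 = -40416764233773/2708514475 + 110188*√21661/45907025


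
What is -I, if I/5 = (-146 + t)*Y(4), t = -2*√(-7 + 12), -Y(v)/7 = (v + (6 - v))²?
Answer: -183960 - 2520*√5 ≈ -1.8960e+5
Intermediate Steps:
Y(v) = -252 (Y(v) = -7*(v + (6 - v))² = -7*6² = -7*36 = -252)
t = -2*√5 ≈ -4.4721
I = 183960 + 2520*√5 (I = 5*((-146 - 2*√5)*(-252)) = 5*(36792 + 504*√5) = 183960 + 2520*√5 ≈ 1.8960e+5)
-I = -(183960 + 2520*√5) = -183960 - 2520*√5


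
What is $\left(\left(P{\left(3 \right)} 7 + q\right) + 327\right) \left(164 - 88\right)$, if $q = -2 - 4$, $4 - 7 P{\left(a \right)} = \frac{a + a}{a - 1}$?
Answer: $24472$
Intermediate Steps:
$P{\left(a \right)} = \frac{4}{7} - \frac{2 a}{7 \left(-1 + a\right)}$ ($P{\left(a \right)} = \frac{4}{7} - \frac{\left(a + a\right) \frac{1}{a - 1}}{7} = \frac{4}{7} - \frac{2 a \frac{1}{-1 + a}}{7} = \frac{4}{7} - \frac{2 a}{7 \left(-1 + a\right)}$)
$q = -6$ ($q = -2 - 4 = -6$)
$\left(\left(P{\left(3 \right)} 7 + q\right) + 327\right) \left(164 - 88\right) = \left(\left(\frac{2 \left(-2 + 3\right)}{7 \left(-1 + 3\right)} 7 - 6\right) + 327\right) \left(164 - 88\right) = \left(\left(\frac{2}{7} \cdot \frac{1}{2} \cdot 1 \cdot 7 - 6\right) + 327\right) \left(164 - 88\right) = \left(\left(\frac{2}{7} \cdot \frac{1}{2} \cdot 1 \cdot 7 - 6\right) + 327\right) 76 = \left(\left(\frac{1}{7} \cdot 7 - 6\right) + 327\right) 76 = \left(\left(1 - 6\right) + 327\right) 76 = \left(-5 + 327\right) 76 = 322 \cdot 76 = 24472$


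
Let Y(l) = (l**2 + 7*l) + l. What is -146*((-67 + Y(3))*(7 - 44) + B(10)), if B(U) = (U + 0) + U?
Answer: -186588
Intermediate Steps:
B(U) = 2*U (B(U) = U + U = 2*U)
Y(l) = l**2 + 8*l
-146*((-67 + Y(3))*(7 - 44) + B(10)) = -146*((-67 + 3*(8 + 3))*(7 - 44) + 2*10) = -146*((-67 + 3*11)*(-37) + 20) = -146*((-67 + 33)*(-37) + 20) = -146*(-34*(-37) + 20) = -146*(1258 + 20) = -146*1278 = -186588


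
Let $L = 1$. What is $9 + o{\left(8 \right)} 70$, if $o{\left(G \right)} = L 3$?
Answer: $219$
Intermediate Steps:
$o{\left(G \right)} = 3$ ($o{\left(G \right)} = 1 \cdot 3 = 3$)
$9 + o{\left(8 \right)} 70 = 9 + 3 \cdot 70 = 9 + 210 = 219$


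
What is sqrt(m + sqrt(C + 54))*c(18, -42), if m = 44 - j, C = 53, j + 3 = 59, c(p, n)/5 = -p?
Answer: -90*I*sqrt(12 - sqrt(107)) ≈ -115.81*I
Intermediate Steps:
c(p, n) = -5*p (c(p, n) = 5*(-p) = -5*p)
j = 56 (j = -3 + 59 = 56)
m = -12 (m = 44 - 1*56 = 44 - 56 = -12)
sqrt(m + sqrt(C + 54))*c(18, -42) = sqrt(-12 + sqrt(53 + 54))*(-5*18) = sqrt(-12 + sqrt(107))*(-90) = -90*sqrt(-12 + sqrt(107))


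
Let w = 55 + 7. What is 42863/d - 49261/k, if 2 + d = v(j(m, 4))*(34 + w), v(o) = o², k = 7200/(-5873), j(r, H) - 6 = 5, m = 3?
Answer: 1680176623171/41810400 ≈ 40186.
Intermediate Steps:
j(r, H) = 11 (j(r, H) = 6 + 5 = 11)
k = -7200/5873 (k = 7200*(-1/5873) = -7200/5873 ≈ -1.2259)
w = 62
d = 11614 (d = -2 + 11²*(34 + 62) = -2 + 121*96 = -2 + 11616 = 11614)
42863/d - 49261/k = 42863/11614 - 49261/(-7200/5873) = 42863*(1/11614) - 49261*(-5873/7200) = 42863/11614 + 289309853/7200 = 1680176623171/41810400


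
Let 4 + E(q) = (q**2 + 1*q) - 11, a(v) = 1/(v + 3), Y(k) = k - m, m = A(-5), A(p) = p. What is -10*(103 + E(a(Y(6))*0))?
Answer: -880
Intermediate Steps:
m = -5
Y(k) = 5 + k (Y(k) = k - 1*(-5) = k + 5 = 5 + k)
a(v) = 1/(3 + v)
E(q) = -15 + q + q**2 (E(q) = -4 + ((q**2 + 1*q) - 11) = -4 + ((q**2 + q) - 11) = -4 + ((q + q**2) - 11) = -4 + (-11 + q + q**2) = -15 + q + q**2)
-10*(103 + E(a(Y(6))*0)) = -10*(103 + (-15 + 0/(3 + (5 + 6)) + (0/(3 + (5 + 6)))**2)) = -10*(103 + (-15 + 0/(3 + 11) + (0/(3 + 11))**2)) = -10*(103 + (-15 + 0/14 + (0/14)**2)) = -10*(103 + (-15 + (1/14)*0 + ((1/14)*0)**2)) = -10*(103 + (-15 + 0 + 0**2)) = -10*(103 + (-15 + 0 + 0)) = -10*(103 - 15) = -10*88 = -880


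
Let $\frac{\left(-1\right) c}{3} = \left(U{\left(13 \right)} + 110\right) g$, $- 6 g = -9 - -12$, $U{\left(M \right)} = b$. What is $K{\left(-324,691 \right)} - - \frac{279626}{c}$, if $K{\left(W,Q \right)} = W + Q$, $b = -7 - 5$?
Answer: $\frac{333575}{147} \approx 2269.2$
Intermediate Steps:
$b = -12$
$U{\left(M \right)} = -12$
$g = - \frac{1}{2}$ ($g = - \frac{-9 - -12}{6} = - \frac{-9 + 12}{6} = \left(- \frac{1}{6}\right) 3 = - \frac{1}{2} \approx -0.5$)
$c = 147$ ($c = - 3 \left(-12 + 110\right) \left(- \frac{1}{2}\right) = - 3 \cdot 98 \left(- \frac{1}{2}\right) = \left(-3\right) \left(-49\right) = 147$)
$K{\left(W,Q \right)} = Q + W$
$K{\left(-324,691 \right)} - - \frac{279626}{c} = \left(691 - 324\right) - - \frac{279626}{147} = 367 - \left(-279626\right) \frac{1}{147} = 367 - - \frac{279626}{147} = 367 + \frac{279626}{147} = \frac{333575}{147}$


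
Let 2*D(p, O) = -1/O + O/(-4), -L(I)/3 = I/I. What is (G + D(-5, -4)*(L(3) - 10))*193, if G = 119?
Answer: 171191/8 ≈ 21399.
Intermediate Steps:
L(I) = -3 (L(I) = -3*I/I = -3*1 = -3)
D(p, O) = -1/(2*O) - O/8 (D(p, O) = (-1/O + O/(-4))/2 = (-1/O + O*(-¼))/2 = (-1/O - O/4)/2 = -1/(2*O) - O/8)
(G + D(-5, -4)*(L(3) - 10))*193 = (119 + ((⅛)*(-4 - 1*(-4)²)/(-4))*(-3 - 10))*193 = (119 + ((⅛)*(-¼)*(-4 - 1*16))*(-13))*193 = (119 + ((⅛)*(-¼)*(-4 - 16))*(-13))*193 = (119 + ((⅛)*(-¼)*(-20))*(-13))*193 = (119 + (5/8)*(-13))*193 = (119 - 65/8)*193 = (887/8)*193 = 171191/8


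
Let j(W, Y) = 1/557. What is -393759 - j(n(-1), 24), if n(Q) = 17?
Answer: -219323764/557 ≈ -3.9376e+5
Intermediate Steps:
j(W, Y) = 1/557
-393759 - j(n(-1), 24) = -393759 - 1*1/557 = -393759 - 1/557 = -219323764/557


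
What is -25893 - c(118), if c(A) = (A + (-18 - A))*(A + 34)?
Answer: -23157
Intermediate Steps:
c(A) = -612 - 18*A (c(A) = -18*(34 + A) = -612 - 18*A)
-25893 - c(118) = -25893 - (-612 - 18*118) = -25893 - (-612 - 2124) = -25893 - 1*(-2736) = -25893 + 2736 = -23157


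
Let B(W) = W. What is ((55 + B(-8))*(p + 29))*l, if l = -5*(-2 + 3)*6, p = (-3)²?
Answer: -53580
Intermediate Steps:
p = 9
l = -30 (l = -5*1*6 = -5*6 = -30)
((55 + B(-8))*(p + 29))*l = ((55 - 8)*(9 + 29))*(-30) = (47*38)*(-30) = 1786*(-30) = -53580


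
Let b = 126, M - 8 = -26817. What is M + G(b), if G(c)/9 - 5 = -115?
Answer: -27799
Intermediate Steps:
M = -26809 (M = 8 - 26817 = -26809)
G(c) = -990 (G(c) = 45 + 9*(-115) = 45 - 1035 = -990)
M + G(b) = -26809 - 990 = -27799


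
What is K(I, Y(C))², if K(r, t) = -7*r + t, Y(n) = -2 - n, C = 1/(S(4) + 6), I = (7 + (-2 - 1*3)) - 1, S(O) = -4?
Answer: 361/4 ≈ 90.250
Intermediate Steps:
I = 1 (I = (7 + (-2 - 3)) - 1 = (7 - 5) - 1 = 2 - 1 = 1)
C = ½ (C = 1/(-4 + 6) = 1/2 = ½ ≈ 0.50000)
K(r, t) = t - 7*r
K(I, Y(C))² = ((-2 - 1*½) - 7*1)² = ((-2 - ½) - 7)² = (-5/2 - 7)² = (-19/2)² = 361/4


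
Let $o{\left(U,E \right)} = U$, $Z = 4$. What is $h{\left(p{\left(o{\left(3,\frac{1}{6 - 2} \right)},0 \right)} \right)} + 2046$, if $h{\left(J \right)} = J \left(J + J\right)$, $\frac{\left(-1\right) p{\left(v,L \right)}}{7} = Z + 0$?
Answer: $3614$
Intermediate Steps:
$p{\left(v,L \right)} = -28$ ($p{\left(v,L \right)} = - 7 \left(4 + 0\right) = \left(-7\right) 4 = -28$)
$h{\left(J \right)} = 2 J^{2}$ ($h{\left(J \right)} = J 2 J = 2 J^{2}$)
$h{\left(p{\left(o{\left(3,\frac{1}{6 - 2} \right)},0 \right)} \right)} + 2046 = 2 \left(-28\right)^{2} + 2046 = 2 \cdot 784 + 2046 = 1568 + 2046 = 3614$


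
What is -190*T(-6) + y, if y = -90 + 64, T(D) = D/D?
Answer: -216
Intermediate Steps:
T(D) = 1
y = -26
-190*T(-6) + y = -190*1 - 26 = -190 - 26 = -216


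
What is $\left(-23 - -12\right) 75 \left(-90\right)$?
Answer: $74250$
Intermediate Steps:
$\left(-23 - -12\right) 75 \left(-90\right) = \left(-23 + 12\right) 75 \left(-90\right) = \left(-11\right) 75 \left(-90\right) = \left(-825\right) \left(-90\right) = 74250$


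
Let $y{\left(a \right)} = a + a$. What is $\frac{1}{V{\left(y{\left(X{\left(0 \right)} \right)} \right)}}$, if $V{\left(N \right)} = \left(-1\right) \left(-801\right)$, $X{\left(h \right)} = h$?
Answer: $\frac{1}{801} \approx 0.0012484$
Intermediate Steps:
$y{\left(a \right)} = 2 a$
$V{\left(N \right)} = 801$
$\frac{1}{V{\left(y{\left(X{\left(0 \right)} \right)} \right)}} = \frac{1}{801}$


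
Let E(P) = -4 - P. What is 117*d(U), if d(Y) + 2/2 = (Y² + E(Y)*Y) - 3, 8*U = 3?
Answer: -1287/2 ≈ -643.50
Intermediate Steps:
U = 3/8 (U = (⅛)*3 = 3/8 ≈ 0.37500)
d(Y) = -4 + Y² + Y*(-4 - Y) (d(Y) = -1 + ((Y² + (-4 - Y)*Y) - 3) = -1 + ((Y² + Y*(-4 - Y)) - 3) = -1 + (-3 + Y² + Y*(-4 - Y)) = -4 + Y² + Y*(-4 - Y))
117*d(U) = 117*(-4 - 4*3/8) = 117*(-4 - 3/2) = 117*(-11/2) = -1287/2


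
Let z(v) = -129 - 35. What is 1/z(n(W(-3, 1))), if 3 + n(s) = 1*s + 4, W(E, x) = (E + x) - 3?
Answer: -1/164 ≈ -0.0060976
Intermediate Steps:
W(E, x) = -3 + E + x
n(s) = 1 + s (n(s) = -3 + (1*s + 4) = -3 + (s + 4) = -3 + (4 + s) = 1 + s)
z(v) = -164
1/z(n(W(-3, 1))) = 1/(-164) = -1/164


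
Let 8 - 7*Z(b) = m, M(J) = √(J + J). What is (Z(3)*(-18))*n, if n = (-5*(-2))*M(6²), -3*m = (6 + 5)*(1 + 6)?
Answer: -36360*√2/7 ≈ -7345.8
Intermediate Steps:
m = -77/3 (m = -(6 + 5)*(1 + 6)/3 = -11*7/3 = -⅓*77 = -77/3 ≈ -25.667)
M(J) = √2*√J (M(J) = √(2*J) = √2*√J)
Z(b) = 101/21 (Z(b) = 8/7 - ⅐*(-77/3) = 8/7 + 11/3 = 101/21)
n = 60*√2 (n = (-5*(-2))*(√2*√(6²)) = 10*(√2*√36) = 10*(√2*6) = 10*(6*√2) = 60*√2 ≈ 84.853)
(Z(3)*(-18))*n = ((101/21)*(-18))*(60*√2) = -36360*√2/7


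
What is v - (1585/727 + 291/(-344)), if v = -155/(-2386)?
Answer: -378701999/298354984 ≈ -1.2693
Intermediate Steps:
v = 155/2386 (v = -155*(-1/2386) = 155/2386 ≈ 0.064962)
v - (1585/727 + 291/(-344)) = 155/2386 - (1585/727 + 291/(-344)) = 155/2386 - (1585*(1/727) + 291*(-1/344)) = 155/2386 - (1585/727 - 291/344) = 155/2386 - 1*333683/250088 = 155/2386 - 333683/250088 = -378701999/298354984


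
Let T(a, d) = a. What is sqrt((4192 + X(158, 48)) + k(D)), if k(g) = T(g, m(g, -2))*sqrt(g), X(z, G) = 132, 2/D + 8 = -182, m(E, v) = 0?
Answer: sqrt(39024100 - I*sqrt(95))/95 ≈ 65.757 - 8.2119e-6*I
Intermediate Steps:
D = -1/95 (D = 2/(-8 - 182) = 2/(-190) = 2*(-1/190) = -1/95 ≈ -0.010526)
k(g) = g**(3/2) (k(g) = g*sqrt(g) = g**(3/2))
sqrt((4192 + X(158, 48)) + k(D)) = sqrt((4192 + 132) + (-1/95)**(3/2)) = sqrt(4324 - I*sqrt(95)/9025)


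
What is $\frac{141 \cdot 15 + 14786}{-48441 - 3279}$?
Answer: $- \frac{16901}{51720} \approx -0.32678$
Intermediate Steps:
$\frac{141 \cdot 15 + 14786}{-48441 - 3279} = \frac{2115 + 14786}{-51720} = 16901 \left(- \frac{1}{51720}\right) = - \frac{16901}{51720}$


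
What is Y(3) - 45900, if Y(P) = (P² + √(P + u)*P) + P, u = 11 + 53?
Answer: -45888 + 3*√67 ≈ -45863.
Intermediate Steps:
u = 64
Y(P) = P + P² + P*√(64 + P) (Y(P) = (P² + √(P + 64)*P) + P = (P² + √(64 + P)*P) + P = (P² + P*√(64 + P)) + P = P + P² + P*√(64 + P))
Y(3) - 45900 = 3*(1 + 3 + √(64 + 3)) - 45900 = 3*(1 + 3 + √67) - 45900 = 3*(4 + √67) - 45900 = (12 + 3*√67) - 45900 = -45888 + 3*√67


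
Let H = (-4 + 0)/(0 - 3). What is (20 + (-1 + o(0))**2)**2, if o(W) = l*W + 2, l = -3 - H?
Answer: 441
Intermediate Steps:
H = 4/3 (H = -4/(-3) = -4*(-1/3) = 4/3 ≈ 1.3333)
l = -13/3 (l = -3 - 1*4/3 = -3 - 4/3 = -13/3 ≈ -4.3333)
o(W) = 2 - 13*W/3 (o(W) = -13*W/3 + 2 = 2 - 13*W/3)
(20 + (-1 + o(0))**2)**2 = (20 + (-1 + (2 - 13/3*0))**2)**2 = (20 + (-1 + (2 + 0))**2)**2 = (20 + (-1 + 2)**2)**2 = (20 + 1**2)**2 = (20 + 1)**2 = 21**2 = 441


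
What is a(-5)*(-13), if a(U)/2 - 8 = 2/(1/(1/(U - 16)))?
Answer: -4316/21 ≈ -205.52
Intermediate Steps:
a(U) = 16 + 4/(-16 + U) (a(U) = 16 + 2*(2/(1/(1/(U - 16)))) = 16 + 2*(2/(1/(1/(-16 + U)))) = 16 + 2*(2/(-16 + U)) = 16 + 4/(-16 + U))
a(-5)*(-13) = (4*(-63 + 4*(-5))/(-16 - 5))*(-13) = (4*(-63 - 20)/(-21))*(-13) = (4*(-1/21)*(-83))*(-13) = (332/21)*(-13) = -4316/21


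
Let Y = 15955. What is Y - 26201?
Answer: -10246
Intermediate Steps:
Y - 26201 = 15955 - 26201 = -10246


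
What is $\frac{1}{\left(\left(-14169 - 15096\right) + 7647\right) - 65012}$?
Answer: $- \frac{1}{86630} \approx -1.1543 \cdot 10^{-5}$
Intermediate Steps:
$\frac{1}{\left(\left(-14169 - 15096\right) + 7647\right) - 65012} = \frac{1}{\left(-29265 + 7647\right) - 65012} = \frac{1}{-21618 - 65012} = \frac{1}{-86630} = - \frac{1}{86630}$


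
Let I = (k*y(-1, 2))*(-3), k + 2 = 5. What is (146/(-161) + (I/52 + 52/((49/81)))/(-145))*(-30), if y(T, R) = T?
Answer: 38260725/849758 ≈ 45.025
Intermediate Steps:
k = 3 (k = -2 + 5 = 3)
I = 9 (I = (3*(-1))*(-3) = -3*(-3) = 9)
(146/(-161) + (I/52 + 52/((49/81)))/(-145))*(-30) = (146/(-161) + (9/52 + 52/((49/81)))/(-145))*(-30) = (146*(-1/161) + (9*(1/52) + 52/((49*(1/81))))*(-1/145))*(-30) = (-146/161 + (9/52 + 52/(49/81))*(-1/145))*(-30) = (-146/161 + (9/52 + 52*(81/49))*(-1/145))*(-30) = (-146/161 + (9/52 + 4212/49)*(-1/145))*(-30) = (-146/161 + (219465/2548)*(-1/145))*(-30) = (-146/161 - 43893/73892)*(-30) = -2550715/1699516*(-30) = 38260725/849758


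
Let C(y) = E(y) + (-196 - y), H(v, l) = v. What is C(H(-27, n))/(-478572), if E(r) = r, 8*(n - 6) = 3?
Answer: 49/119643 ≈ 0.00040955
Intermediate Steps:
n = 51/8 (n = 6 + (1/8)*3 = 6 + 3/8 = 51/8 ≈ 6.3750)
C(y) = -196 (C(y) = y + (-196 - y) = -196)
C(H(-27, n))/(-478572) = -196/(-478572) = -196*(-1/478572) = 49/119643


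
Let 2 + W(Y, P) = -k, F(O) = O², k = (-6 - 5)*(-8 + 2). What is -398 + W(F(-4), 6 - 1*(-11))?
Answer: -466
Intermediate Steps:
k = 66 (k = -11*(-6) = 66)
W(Y, P) = -68 (W(Y, P) = -2 - 1*66 = -2 - 66 = -68)
-398 + W(F(-4), 6 - 1*(-11)) = -398 - 68 = -466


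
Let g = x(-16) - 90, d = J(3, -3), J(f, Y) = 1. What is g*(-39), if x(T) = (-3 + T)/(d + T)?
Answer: 17303/5 ≈ 3460.6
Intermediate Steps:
d = 1
x(T) = (-3 + T)/(1 + T)
g = -1331/15 (g = (-3 - 16)/(1 - 16) - 90 = -19/(-15) - 90 = -1/15*(-19) - 90 = 19/15 - 90 = -1331/15 ≈ -88.733)
g*(-39) = -1331/15*(-39) = 17303/5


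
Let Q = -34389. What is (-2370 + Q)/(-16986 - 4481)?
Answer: 36759/21467 ≈ 1.7123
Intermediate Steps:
(-2370 + Q)/(-16986 - 4481) = (-2370 - 34389)/(-16986 - 4481) = -36759/(-21467) = -36759*(-1/21467) = 36759/21467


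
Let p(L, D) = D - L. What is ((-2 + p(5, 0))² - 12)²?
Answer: 1369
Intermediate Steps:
((-2 + p(5, 0))² - 12)² = ((-2 + (0 - 1*5))² - 12)² = ((-2 + (0 - 5))² - 12)² = ((-2 - 5)² - 12)² = ((-7)² - 12)² = (49 - 12)² = 37² = 1369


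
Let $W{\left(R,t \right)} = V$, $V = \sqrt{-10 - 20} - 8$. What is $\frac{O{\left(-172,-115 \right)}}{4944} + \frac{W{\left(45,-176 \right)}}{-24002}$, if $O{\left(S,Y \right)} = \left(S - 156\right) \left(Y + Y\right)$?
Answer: $\frac{56585951}{3708309} - \frac{i \sqrt{30}}{24002} \approx 15.259 - 0.0002282 i$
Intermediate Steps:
$O{\left(S,Y \right)} = 2 Y \left(-156 + S\right)$ ($O{\left(S,Y \right)} = \left(-156 + S\right) 2 Y = 2 Y \left(-156 + S\right)$)
$V = -8 + i \sqrt{30}$ ($V = \sqrt{-30} - 8 = i \sqrt{30} - 8 = -8 + i \sqrt{30} \approx -8.0 + 5.4772 i$)
$W{\left(R,t \right)} = -8 + i \sqrt{30}$
$\frac{O{\left(-172,-115 \right)}}{4944} + \frac{W{\left(45,-176 \right)}}{-24002} = \frac{2 \left(-115\right) \left(-156 - 172\right)}{4944} + \frac{-8 + i \sqrt{30}}{-24002} = 2 \left(-115\right) \left(-328\right) \frac{1}{4944} + \left(-8 + i \sqrt{30}\right) \left(- \frac{1}{24002}\right) = 75440 \cdot \frac{1}{4944} + \left(\frac{4}{12001} - \frac{i \sqrt{30}}{24002}\right) = \frac{4715}{309} + \left(\frac{4}{12001} - \frac{i \sqrt{30}}{24002}\right) = \frac{56585951}{3708309} - \frac{i \sqrt{30}}{24002}$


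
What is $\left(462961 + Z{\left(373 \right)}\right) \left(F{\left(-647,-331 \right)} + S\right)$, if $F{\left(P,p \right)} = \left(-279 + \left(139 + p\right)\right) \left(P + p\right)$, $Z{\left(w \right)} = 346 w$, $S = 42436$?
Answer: $297829366406$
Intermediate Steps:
$F{\left(P,p \right)} = \left(-140 + p\right) \left(P + p\right)$
$\left(462961 + Z{\left(373 \right)}\right) \left(F{\left(-647,-331 \right)} + S\right) = \left(462961 + 346 \cdot 373\right) \left(\left(\left(-331\right)^{2} - -90580 - -46340 - -214157\right) + 42436\right) = \left(462961 + 129058\right) \left(\left(109561 + 90580 + 46340 + 214157\right) + 42436\right) = 592019 \left(460638 + 42436\right) = 592019 \cdot 503074 = 297829366406$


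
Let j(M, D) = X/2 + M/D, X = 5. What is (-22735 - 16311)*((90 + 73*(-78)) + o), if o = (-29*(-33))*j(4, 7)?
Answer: 104043645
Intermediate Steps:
j(M, D) = 5/2 + M/D
o = 41151/14 (o = (-29*(-33))*(5/2 + 4/7) = 957*(5/2 + 4*(1/7)) = 957*(5/2 + 4/7) = 957*(43/14) = 41151/14 ≈ 2939.4)
(-22735 - 16311)*((90 + 73*(-78)) + o) = (-22735 - 16311)*((90 + 73*(-78)) + 41151/14) = -39046*((90 - 5694) + 41151/14) = -39046*(-5604 + 41151/14) = -39046*(-37305/14) = 104043645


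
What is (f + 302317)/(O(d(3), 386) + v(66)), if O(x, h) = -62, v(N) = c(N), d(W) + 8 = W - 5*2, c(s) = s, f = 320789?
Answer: 311553/2 ≈ 1.5578e+5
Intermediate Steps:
d(W) = -18 + W (d(W) = -8 + (W - 5*2) = -8 + (W - 10) = -8 + (-10 + W) = -18 + W)
v(N) = N
(f + 302317)/(O(d(3), 386) + v(66)) = (320789 + 302317)/(-62 + 66) = 623106/4 = 623106*(¼) = 311553/2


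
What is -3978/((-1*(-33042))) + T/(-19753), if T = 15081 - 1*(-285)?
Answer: -97716801/108779771 ≈ -0.89830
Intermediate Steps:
T = 15366 (T = 15081 + 285 = 15366)
-3978/((-1*(-33042))) + T/(-19753) = -3978/((-1*(-33042))) + 15366/(-19753) = -3978/33042 + 15366*(-1/19753) = -3978*1/33042 - 15366/19753 = -663/5507 - 15366/19753 = -97716801/108779771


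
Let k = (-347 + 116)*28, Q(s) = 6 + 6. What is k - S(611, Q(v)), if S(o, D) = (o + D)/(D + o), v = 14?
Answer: -6469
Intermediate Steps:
Q(s) = 12
S(o, D) = 1 (S(o, D) = (D + o)/(D + o) = 1)
k = -6468 (k = -231*28 = -6468)
k - S(611, Q(v)) = -6468 - 1*1 = -6468 - 1 = -6469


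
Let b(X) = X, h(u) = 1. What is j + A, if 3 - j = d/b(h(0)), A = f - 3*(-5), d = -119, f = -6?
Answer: 131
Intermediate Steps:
A = 9 (A = -6 - 3*(-5) = -6 + 15 = 9)
j = 122 (j = 3 - (-119)/1 = 3 - (-119) = 3 - 1*(-119) = 3 + 119 = 122)
j + A = 122 + 9 = 131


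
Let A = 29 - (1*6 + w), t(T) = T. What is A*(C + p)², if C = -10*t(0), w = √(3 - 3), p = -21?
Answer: 10143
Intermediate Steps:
w = 0 (w = √0 = 0)
C = 0 (C = -10*0 = 0)
A = 23 (A = 29 - (1*6 + 0) = 29 - (6 + 0) = 29 - 1*6 = 29 - 6 = 23)
A*(C + p)² = 23*(0 - 21)² = 23*(-21)² = 23*441 = 10143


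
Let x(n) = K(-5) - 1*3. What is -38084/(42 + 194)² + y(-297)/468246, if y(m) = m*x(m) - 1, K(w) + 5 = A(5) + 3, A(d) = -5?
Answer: -2208414905/3259928652 ≈ -0.67744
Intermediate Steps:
K(w) = -7 (K(w) = -5 + (-5 + 3) = -5 - 2 = -7)
x(n) = -10 (x(n) = -7 - 1*3 = -7 - 3 = -10)
y(m) = -1 - 10*m (y(m) = m*(-10) - 1 = -10*m - 1 = -1 - 10*m)
-38084/(42 + 194)² + y(-297)/468246 = -38084/(42 + 194)² + (-1 - 10*(-297))/468246 = -38084/(236²) + (-1 + 2970)*(1/468246) = -38084/55696 + 2969*(1/468246) = -38084*1/55696 + 2969/468246 = -9521/13924 + 2969/468246 = -2208414905/3259928652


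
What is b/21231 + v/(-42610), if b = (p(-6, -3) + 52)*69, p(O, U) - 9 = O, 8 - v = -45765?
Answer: -270033871/301550970 ≈ -0.89548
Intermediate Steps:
v = 45773 (v = 8 - 1*(-45765) = 8 + 45765 = 45773)
p(O, U) = 9 + O
b = 3795 (b = ((9 - 6) + 52)*69 = (3 + 52)*69 = 55*69 = 3795)
b/21231 + v/(-42610) = 3795/21231 + 45773/(-42610) = 3795*(1/21231) + 45773*(-1/42610) = 1265/7077 - 45773/42610 = -270033871/301550970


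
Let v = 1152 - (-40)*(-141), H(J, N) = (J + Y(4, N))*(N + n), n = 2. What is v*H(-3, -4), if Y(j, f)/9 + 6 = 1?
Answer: -430848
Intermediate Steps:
Y(j, f) = -45 (Y(j, f) = -54 + 9*1 = -54 + 9 = -45)
H(J, N) = (-45 + J)*(2 + N) (H(J, N) = (J - 45)*(N + 2) = (-45 + J)*(2 + N))
v = -4488 (v = 1152 - 1*5640 = 1152 - 5640 = -4488)
v*H(-3, -4) = -4488*(-90 - 45*(-4) + 2*(-3) - 3*(-4)) = -4488*(-90 + 180 - 6 + 12) = -4488*96 = -430848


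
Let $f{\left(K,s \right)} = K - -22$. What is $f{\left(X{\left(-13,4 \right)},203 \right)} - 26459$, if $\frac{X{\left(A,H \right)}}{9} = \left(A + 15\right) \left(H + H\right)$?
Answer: $-26293$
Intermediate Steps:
$X{\left(A,H \right)} = 18 H \left(15 + A\right)$ ($X{\left(A,H \right)} = 9 \left(A + 15\right) \left(H + H\right) = 9 \left(15 + A\right) 2 H = 9 \cdot 2 H \left(15 + A\right) = 18 H \left(15 + A\right)$)
$f{\left(K,s \right)} = 22 + K$ ($f{\left(K,s \right)} = K + 22 = 22 + K$)
$f{\left(X{\left(-13,4 \right)},203 \right)} - 26459 = \left(22 + 18 \cdot 4 \left(15 - 13\right)\right) - 26459 = \left(22 + 18 \cdot 4 \cdot 2\right) - 26459 = \left(22 + 144\right) - 26459 = 166 - 26459 = -26293$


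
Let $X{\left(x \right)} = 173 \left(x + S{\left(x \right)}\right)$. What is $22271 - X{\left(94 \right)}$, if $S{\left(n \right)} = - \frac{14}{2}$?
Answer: $7220$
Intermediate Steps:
$S{\left(n \right)} = -7$ ($S{\left(n \right)} = \left(-14\right) \frac{1}{2} = -7$)
$X{\left(x \right)} = -1211 + 173 x$ ($X{\left(x \right)} = 173 \left(x - 7\right) = 173 \left(-7 + x\right) = -1211 + 173 x$)
$22271 - X{\left(94 \right)} = 22271 - \left(-1211 + 173 \cdot 94\right) = 22271 - \left(-1211 + 16262\right) = 22271 - 15051 = 7220$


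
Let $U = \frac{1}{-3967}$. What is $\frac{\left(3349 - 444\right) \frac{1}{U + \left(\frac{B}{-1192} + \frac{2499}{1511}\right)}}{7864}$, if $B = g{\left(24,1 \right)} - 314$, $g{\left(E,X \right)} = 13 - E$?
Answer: $\frac{2594532229765}{13529249928267} \approx 0.19177$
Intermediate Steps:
$B = -325$ ($B = \left(13 - 24\right) - 314 = -11 - 314 = -325$)
$U = - \frac{1}{3967} \approx -0.00025208$
$\frac{\left(3349 - 444\right) \frac{1}{U + \left(\frac{B}{-1192} + \frac{2499}{1511}\right)}}{7864} = \frac{\left(3349 - 444\right) \frac{1}{- \frac{1}{3967} + \left(- \frac{325}{-1192} + \frac{2499}{1511}\right)}}{7864} = \frac{2905}{- \frac{1}{3967} + \left(\left(-325\right) \left(- \frac{1}{1192}\right) + 2499 \cdot \frac{1}{1511}\right)} \frac{1}{7864} = \frac{2905}{- \frac{1}{3967} + \left(\frac{325}{1192} + \frac{2499}{1511}\right)} \frac{1}{7864} = \frac{2905}{- \frac{1}{3967} + \frac{3469883}{1801112}} \cdot \frac{1}{7864} = \frac{2905}{\frac{13763224749}{7145011304}} \cdot \frac{1}{7864} = 2905 \cdot \frac{7145011304}{13763224749} \cdot \frac{1}{7864} = \frac{20756257838120}{13763224749} \cdot \frac{1}{7864} = \frac{2594532229765}{13529249928267}$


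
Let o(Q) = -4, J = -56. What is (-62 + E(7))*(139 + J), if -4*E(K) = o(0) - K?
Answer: -19671/4 ≈ -4917.8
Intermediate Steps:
E(K) = 1 + K/4 (E(K) = -(-4 - K)/4 = 1 + K/4)
(-62 + E(7))*(139 + J) = (-62 + (1 + (1/4)*7))*(139 - 56) = (-62 + (1 + 7/4))*83 = (-62 + 11/4)*83 = -237/4*83 = -19671/4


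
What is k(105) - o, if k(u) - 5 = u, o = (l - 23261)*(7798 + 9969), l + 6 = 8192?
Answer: 267837635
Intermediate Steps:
l = 8186 (l = -6 + 8192 = 8186)
o = -267837525 (o = (8186 - 23261)*(7798 + 9969) = -15075*17767 = -267837525)
k(u) = 5 + u
k(105) - o = (5 + 105) - 1*(-267837525) = 110 + 267837525 = 267837635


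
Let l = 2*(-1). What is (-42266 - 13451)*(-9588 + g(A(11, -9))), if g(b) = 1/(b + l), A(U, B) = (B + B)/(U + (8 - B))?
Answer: 19766720090/37 ≈ 5.3424e+8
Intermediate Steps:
l = -2
A(U, B) = 2*B/(8 + U - B) (A(U, B) = (2*B)/(8 + U - B) = 2*B/(8 + U - B))
g(b) = 1/(-2 + b) (g(b) = 1/(b - 2) = 1/(-2 + b))
(-42266 - 13451)*(-9588 + g(A(11, -9))) = (-42266 - 13451)*(-9588 + 1/(-2 + 2*(-9)/(8 + 11 - 1*(-9)))) = -55717*(-9588 + 1/(-2 + 2*(-9)/(8 + 11 + 9))) = -55717*(-9588 + 1/(-2 + 2*(-9)/28)) = -55717*(-9588 + 1/(-2 + 2*(-9)*(1/28))) = -55717*(-9588 + 1/(-2 - 9/14)) = -55717*(-9588 + 1/(-37/14)) = -55717*(-9588 - 14/37) = -55717*(-354770/37) = 19766720090/37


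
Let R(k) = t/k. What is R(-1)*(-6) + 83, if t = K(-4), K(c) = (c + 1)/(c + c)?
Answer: 341/4 ≈ 85.250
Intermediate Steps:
K(c) = (1 + c)/(2*c) (K(c) = (1 + c)/((2*c)) = (1 + c)*(1/(2*c)) = (1 + c)/(2*c))
t = 3/8 (t = (1/2)*(1 - 4)/(-4) = (1/2)*(-1/4)*(-3) = 3/8 ≈ 0.37500)
R(k) = 3/(8*k)
R(-1)*(-6) + 83 = ((3/8)/(-1))*(-6) + 83 = ((3/8)*(-1))*(-6) + 83 = -3/8*(-6) + 83 = 9/4 + 83 = 341/4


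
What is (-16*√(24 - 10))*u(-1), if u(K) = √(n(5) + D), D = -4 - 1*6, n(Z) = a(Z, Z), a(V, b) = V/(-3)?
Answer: -112*I*√30/3 ≈ -204.48*I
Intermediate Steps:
a(V, b) = -V/3 (a(V, b) = V*(-⅓) = -V/3)
n(Z) = -Z/3
D = -10 (D = -4 - 6 = -10)
u(K) = I*√105/3 (u(K) = √(-⅓*5 - 10) = √(-5/3 - 10) = √(-35/3) = I*√105/3)
(-16*√(24 - 10))*u(-1) = (-16*√(24 - 10))*(I*√105/3) = (-16*√14)*(I*√105/3) = -112*I*√30/3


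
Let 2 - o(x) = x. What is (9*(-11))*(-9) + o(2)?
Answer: 891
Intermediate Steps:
o(x) = 2 - x
(9*(-11))*(-9) + o(2) = (9*(-11))*(-9) + (2 - 1*2) = -99*(-9) + (2 - 2) = 891 + 0 = 891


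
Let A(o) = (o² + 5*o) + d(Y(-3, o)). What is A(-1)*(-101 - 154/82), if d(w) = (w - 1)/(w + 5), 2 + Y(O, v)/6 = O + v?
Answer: 366966/1271 ≈ 288.72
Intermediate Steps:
Y(O, v) = -12 + 6*O + 6*v (Y(O, v) = -12 + 6*(O + v) = -12 + (6*O + 6*v) = -12 + 6*O + 6*v)
d(w) = (-1 + w)/(5 + w)
A(o) = o² + 5*o + (-31 + 6*o)/(-25 + 6*o) (A(o) = (o² + 5*o) + (-1 + (-12 + 6*(-3) + 6*o))/(5 + (-12 + 6*(-3) + 6*o)) = (o² + 5*o) + (-1 + (-12 - 18 + 6*o))/(5 + (-12 - 18 + 6*o)) = (o² + 5*o) + (-1 + (-30 + 6*o))/(5 + (-30 + 6*o)) = (o² + 5*o) + (-31 + 6*o)/(-25 + 6*o) = o² + 5*o + (-31 + 6*o)/(-25 + 6*o))
A(-1)*(-101 - 154/82) = ((-31 + 6*(-1) - (-25 + 6*(-1))*(5 - 1))/(-25 + 6*(-1)))*(-101 - 154/82) = ((-31 - 6 - 1*(-25 - 6)*4)/(-25 - 6))*(-101 - 154*1/82) = ((-31 - 6 - 1*(-31)*4)/(-31))*(-101 - 77/41) = -(-31 - 6 + 124)/31*(-4218/41) = -1/31*87*(-4218/41) = -87/31*(-4218/41) = 366966/1271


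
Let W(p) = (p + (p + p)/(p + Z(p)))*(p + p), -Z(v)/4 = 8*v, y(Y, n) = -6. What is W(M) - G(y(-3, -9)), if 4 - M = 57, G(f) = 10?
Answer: 174060/31 ≈ 5614.8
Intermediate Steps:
Z(v) = -32*v
M = -53 (M = 4 - 1*57 = 4 - 57 = -53)
W(p) = 2*p*(-2/31 + p) (W(p) = (p + (p + p)/(p - 32*p))*(p + p) = (p + (2*p)/((-31*p)))*(2*p) = (p + (2*p)*(-1/(31*p)))*(2*p) = (p - 2/31)*(2*p) = (-2/31 + p)*(2*p) = 2*p*(-2/31 + p))
W(M) - G(y(-3, -9)) = (2/31)*(-53)*(-2 + 31*(-53)) - 1*10 = (2/31)*(-53)*(-2 - 1643) - 10 = (2/31)*(-53)*(-1645) - 10 = 174370/31 - 10 = 174060/31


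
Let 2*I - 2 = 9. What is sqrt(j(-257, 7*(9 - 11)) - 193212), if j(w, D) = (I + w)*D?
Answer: I*sqrt(189691) ≈ 435.54*I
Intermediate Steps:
I = 11/2 (I = 1 + (1/2)*9 = 1 + 9/2 = 11/2 ≈ 5.5000)
j(w, D) = D*(11/2 + w) (j(w, D) = (11/2 + w)*D = D*(11/2 + w))
sqrt(j(-257, 7*(9 - 11)) - 193212) = sqrt((7*(9 - 11))*(11 + 2*(-257))/2 - 193212) = sqrt((7*(-2))*(11 - 514)/2 - 193212) = sqrt((1/2)*(-14)*(-503) - 193212) = sqrt(3521 - 193212) = sqrt(-189691) = I*sqrt(189691)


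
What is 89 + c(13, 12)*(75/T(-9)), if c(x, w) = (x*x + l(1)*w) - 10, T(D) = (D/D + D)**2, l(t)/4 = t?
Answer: 21221/64 ≈ 331.58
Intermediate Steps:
l(t) = 4*t
T(D) = (1 + D)**2
c(x, w) = -10 + x**2 + 4*w (c(x, w) = (x*x + (4*1)*w) - 10 = (x**2 + 4*w) - 10 = -10 + x**2 + 4*w)
89 + c(13, 12)*(75/T(-9)) = 89 + (-10 + 13**2 + 4*12)*(75/((1 - 9)**2)) = 89 + (-10 + 169 + 48)*(75/((-8)**2)) = 89 + 207*(75/64) = 89 + 15525/64 = 21221/64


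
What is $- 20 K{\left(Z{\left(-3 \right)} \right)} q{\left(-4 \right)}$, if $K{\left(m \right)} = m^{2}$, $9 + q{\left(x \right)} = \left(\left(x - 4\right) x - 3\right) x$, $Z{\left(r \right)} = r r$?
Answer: $202500$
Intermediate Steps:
$Z{\left(r \right)} = r^{2}$
$q{\left(x \right)} = -9 + x \left(-3 + x \left(-4 + x\right)\right)$ ($q{\left(x \right)} = -9 + \left(\left(x - 4\right) x - 3\right) x = -9 + \left(\left(-4 + x\right) x - 3\right) x = -9 + \left(x \left(-4 + x\right) - 3\right) x = -9 + \left(-3 + x \left(-4 + x\right)\right) x = -9 + x \left(-3 + x \left(-4 + x\right)\right)$)
$- 20 K{\left(Z{\left(-3 \right)} \right)} q{\left(-4 \right)} = - 20 \left(\left(-3\right)^{2}\right)^{2} \left(-9 + \left(-4\right)^{3} - 4 \left(-4\right)^{2} - -12\right) = - 20 \cdot 9^{2} \left(-9 - 64 - 64 + 12\right) = \left(-20\right) 81 \left(-9 - 64 - 64 + 12\right) = \left(-1620\right) \left(-125\right) = 202500$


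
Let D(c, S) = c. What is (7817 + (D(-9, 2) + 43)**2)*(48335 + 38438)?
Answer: 778614129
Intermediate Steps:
(7817 + (D(-9, 2) + 43)**2)*(48335 + 38438) = (7817 + (-9 + 43)**2)*(48335 + 38438) = (7817 + 34**2)*86773 = (7817 + 1156)*86773 = 8973*86773 = 778614129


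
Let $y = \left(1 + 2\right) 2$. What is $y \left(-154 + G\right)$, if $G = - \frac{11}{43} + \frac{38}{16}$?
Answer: $- \frac{156741}{172} \approx -911.29$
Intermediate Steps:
$y = 6$ ($y = 3 \cdot 2 = 6$)
$G = \frac{729}{344}$ ($G = \left(-11\right) \frac{1}{43} + 38 \cdot \frac{1}{16} = - \frac{11}{43} + \frac{19}{8} = \frac{729}{344} \approx 2.1192$)
$y \left(-154 + G\right) = 6 \left(-154 + \frac{729}{344}\right) = 6 \left(- \frac{52247}{344}\right) = - \frac{156741}{172}$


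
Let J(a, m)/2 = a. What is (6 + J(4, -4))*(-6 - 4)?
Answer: -140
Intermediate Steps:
J(a, m) = 2*a
(6 + J(4, -4))*(-6 - 4) = (6 + 2*4)*(-6 - 4) = (6 + 8)*(-10) = 14*(-10) = -140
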